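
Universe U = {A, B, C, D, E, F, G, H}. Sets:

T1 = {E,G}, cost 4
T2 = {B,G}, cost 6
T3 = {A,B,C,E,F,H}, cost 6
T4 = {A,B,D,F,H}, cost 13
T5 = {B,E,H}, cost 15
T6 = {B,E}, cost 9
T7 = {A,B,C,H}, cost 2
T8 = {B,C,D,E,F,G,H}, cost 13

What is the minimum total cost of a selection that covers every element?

15

T7, T8 cover every element at cost 2 + 13 = 15.
Any cover uses at least 2 sets; among all covering selections none totals below 15.
Greedy by coverage-per-cost would pick T7, T1, T3, T4 for 25 — worse than the optimum 15.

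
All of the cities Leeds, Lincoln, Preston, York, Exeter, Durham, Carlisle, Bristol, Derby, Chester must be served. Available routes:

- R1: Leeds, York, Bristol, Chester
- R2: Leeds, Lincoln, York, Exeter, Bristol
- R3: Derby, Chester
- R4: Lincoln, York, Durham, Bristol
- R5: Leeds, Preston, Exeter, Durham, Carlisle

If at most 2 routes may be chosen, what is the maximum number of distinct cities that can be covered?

Choosing R1, R5 covers {Leeds, Preston, York, Exeter, Durham, Carlisle, Bristol, Chester} — 8 cities.
No choice of 2 routes does better; here Lincoln, Derby are left uncovered.

8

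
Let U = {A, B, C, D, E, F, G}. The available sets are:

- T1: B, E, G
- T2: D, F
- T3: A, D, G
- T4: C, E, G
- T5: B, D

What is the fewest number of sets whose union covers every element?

T1, T2, T3, T4 together cover {A, B, C, D, E, F, G} — every element.
No 3 of the 5 sets cover everything (all 10 triples fall short), so 4 is minimum.

4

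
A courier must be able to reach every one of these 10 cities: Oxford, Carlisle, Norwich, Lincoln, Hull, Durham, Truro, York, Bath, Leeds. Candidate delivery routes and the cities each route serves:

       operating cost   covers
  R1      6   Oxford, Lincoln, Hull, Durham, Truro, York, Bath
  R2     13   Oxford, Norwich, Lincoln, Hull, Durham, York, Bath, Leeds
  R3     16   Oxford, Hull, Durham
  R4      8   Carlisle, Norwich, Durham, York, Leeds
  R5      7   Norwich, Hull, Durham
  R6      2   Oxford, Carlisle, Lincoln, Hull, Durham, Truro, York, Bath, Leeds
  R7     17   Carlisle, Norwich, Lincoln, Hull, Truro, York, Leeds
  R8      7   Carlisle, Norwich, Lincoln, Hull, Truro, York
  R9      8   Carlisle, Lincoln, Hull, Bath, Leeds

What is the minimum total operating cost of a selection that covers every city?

R5, R6 cover every city at operating cost 7 + 2 = 9.
Any cover uses at least 2 routes; among all covering selections none totals below 9.

9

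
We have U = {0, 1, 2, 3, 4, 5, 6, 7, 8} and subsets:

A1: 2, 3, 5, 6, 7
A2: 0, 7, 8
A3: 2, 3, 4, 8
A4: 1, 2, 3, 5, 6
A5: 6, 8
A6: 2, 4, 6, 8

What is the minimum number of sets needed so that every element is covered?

A2, A3, A4 together cover {0, 1, 2, 3, 4, 5, 6, 7, 8} — every element.
No 2 of the 6 sets cover everything (all 15 pairs fall short), so 3 is minimum.
Greedy (largest uncovered first) would take A1, A2, A3, A4 — 4 sets — but 3 suffice.

3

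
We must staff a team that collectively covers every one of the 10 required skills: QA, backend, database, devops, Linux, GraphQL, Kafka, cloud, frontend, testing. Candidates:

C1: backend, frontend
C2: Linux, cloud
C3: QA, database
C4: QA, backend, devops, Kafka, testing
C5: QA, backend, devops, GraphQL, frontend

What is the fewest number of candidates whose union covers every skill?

C2, C3, C4, C5 together cover {QA, backend, database, devops, Linux, GraphQL, Kafka, cloud, frontend, testing} — every skill.
No 3 of the 5 candidates cover everything (all 10 triples fall short), so 4 is minimum.

4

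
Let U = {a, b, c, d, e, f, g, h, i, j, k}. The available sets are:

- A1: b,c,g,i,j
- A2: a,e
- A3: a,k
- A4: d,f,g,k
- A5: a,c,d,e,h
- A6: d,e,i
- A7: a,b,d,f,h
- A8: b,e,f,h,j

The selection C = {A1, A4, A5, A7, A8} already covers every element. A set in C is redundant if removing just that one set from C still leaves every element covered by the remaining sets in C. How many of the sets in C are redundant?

Drop A1: i uncovered — not redundant.
Drop A4: k uncovered — not redundant.
Drop A5: the rest still cover every element — redundant.
Drop A7: the rest still cover every element — redundant.
Drop A8: the rest still cover every element — redundant.
3 redundant: A5, A7, A8.

3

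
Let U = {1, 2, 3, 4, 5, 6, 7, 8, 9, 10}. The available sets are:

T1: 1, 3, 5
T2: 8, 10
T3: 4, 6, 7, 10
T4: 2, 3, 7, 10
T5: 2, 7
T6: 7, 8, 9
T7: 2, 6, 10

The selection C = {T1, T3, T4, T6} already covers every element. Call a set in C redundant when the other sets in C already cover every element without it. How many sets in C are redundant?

0

Drop T1: 1, 5 uncovered — not redundant.
Drop T3: 4, 6 uncovered — not redundant.
Drop T4: 2 uncovered — not redundant.
Drop T6: 8, 9 uncovered — not redundant.
None of the sets in C is redundant.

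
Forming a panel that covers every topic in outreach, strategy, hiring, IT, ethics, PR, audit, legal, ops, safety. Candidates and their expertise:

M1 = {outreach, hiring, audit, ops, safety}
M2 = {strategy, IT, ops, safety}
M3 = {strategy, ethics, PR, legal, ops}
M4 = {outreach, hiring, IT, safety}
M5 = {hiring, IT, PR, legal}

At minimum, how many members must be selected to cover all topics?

M1, M2, M3 together cover {outreach, strategy, hiring, IT, ethics, PR, audit, legal, ops, safety} — every topic.
No 2 of the 5 members cover everything (all 10 pairs fall short), so 3 is minimum.

3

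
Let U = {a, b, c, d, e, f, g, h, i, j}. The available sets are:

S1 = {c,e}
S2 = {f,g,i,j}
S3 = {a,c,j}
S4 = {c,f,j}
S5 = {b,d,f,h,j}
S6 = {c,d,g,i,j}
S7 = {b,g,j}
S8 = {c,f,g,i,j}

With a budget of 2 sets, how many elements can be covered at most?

Choosing S5, S6 covers {b, c, d, f, g, h, i, j} — 8 elements.
No choice of 2 sets does better; here a, e are left uncovered.

8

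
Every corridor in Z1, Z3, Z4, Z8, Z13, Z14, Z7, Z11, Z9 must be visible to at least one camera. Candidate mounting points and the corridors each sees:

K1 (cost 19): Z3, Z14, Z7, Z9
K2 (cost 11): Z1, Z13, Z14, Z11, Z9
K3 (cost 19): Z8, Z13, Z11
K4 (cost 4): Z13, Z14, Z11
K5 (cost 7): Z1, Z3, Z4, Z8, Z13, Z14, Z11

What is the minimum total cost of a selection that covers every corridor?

26

K1, K5 cover every corridor at cost 19 + 7 = 26.
Any cover uses at least 2 camera mounts; among all covering selections none totals below 26.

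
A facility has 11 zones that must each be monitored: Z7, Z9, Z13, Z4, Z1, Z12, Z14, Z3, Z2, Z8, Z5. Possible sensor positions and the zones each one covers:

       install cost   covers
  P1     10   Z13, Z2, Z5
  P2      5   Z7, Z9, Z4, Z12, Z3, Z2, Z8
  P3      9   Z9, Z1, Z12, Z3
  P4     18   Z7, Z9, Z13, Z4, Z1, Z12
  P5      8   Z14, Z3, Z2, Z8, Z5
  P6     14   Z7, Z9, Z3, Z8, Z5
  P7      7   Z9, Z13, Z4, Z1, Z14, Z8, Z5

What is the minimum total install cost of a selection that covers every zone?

12

P2, P7 cover every zone at install cost 5 + 7 = 12.
Any cover uses at least 2 sensor positions; among all covering selections none totals below 12.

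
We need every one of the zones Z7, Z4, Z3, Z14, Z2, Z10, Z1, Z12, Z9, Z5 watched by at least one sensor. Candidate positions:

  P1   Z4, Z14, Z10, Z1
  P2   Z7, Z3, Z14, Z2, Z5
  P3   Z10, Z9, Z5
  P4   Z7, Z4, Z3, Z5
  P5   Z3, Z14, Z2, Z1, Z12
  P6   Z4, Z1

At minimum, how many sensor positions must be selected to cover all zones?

3

P3, P4, P5 together cover {Z7, Z4, Z3, Z14, Z2, Z10, Z1, Z12, Z9, Z5} — every zone.
No 2 of the 6 sensor positions cover everything (all 15 pairs fall short), so 3 is minimum.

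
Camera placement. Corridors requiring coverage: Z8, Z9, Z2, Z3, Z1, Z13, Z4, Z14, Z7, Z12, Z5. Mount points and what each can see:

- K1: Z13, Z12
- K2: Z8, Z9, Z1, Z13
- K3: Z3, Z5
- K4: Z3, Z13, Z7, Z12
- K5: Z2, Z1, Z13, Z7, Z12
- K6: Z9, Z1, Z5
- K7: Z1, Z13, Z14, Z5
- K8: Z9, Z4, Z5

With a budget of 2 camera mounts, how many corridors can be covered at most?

Choosing K5, K8 covers {Z9, Z2, Z1, Z13, Z4, Z7, Z12, Z5} — 8 corridors.
No choice of 2 camera mounts does better; here Z8, Z3, Z14 are left uncovered.

8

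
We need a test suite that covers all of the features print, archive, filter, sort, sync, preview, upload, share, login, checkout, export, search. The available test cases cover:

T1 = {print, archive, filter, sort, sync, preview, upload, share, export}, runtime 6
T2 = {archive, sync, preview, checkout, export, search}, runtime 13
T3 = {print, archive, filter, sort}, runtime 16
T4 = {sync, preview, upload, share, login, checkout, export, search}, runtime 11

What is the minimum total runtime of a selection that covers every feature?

T1, T4 cover every feature at runtime 6 + 11 = 17.
Any cover uses at least 2 test cases; among all covering selections none totals below 17.

17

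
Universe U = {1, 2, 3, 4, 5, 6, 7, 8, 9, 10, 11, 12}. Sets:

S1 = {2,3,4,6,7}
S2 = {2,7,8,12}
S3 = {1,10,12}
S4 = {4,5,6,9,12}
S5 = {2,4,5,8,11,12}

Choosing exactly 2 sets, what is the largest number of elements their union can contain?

9

Choosing S1, S5 covers {2, 3, 4, 5, 6, 7, 8, 11, 12} — 9 elements.
No choice of 2 sets does better; here 1, 9, 10 are left uncovered.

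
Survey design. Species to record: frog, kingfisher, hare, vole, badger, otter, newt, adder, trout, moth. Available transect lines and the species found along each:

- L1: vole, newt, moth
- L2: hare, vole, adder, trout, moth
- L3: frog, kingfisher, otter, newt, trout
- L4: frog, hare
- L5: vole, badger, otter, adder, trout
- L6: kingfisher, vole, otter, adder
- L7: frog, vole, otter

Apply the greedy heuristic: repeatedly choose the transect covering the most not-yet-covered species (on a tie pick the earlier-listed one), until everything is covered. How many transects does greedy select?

3

Pick 1: L2 covers 5 new species (hare, vole, adder, trout, moth).
Pick 2: L3 covers 4 new species (frog, kingfisher, otter, newt).
Pick 3: L5 covers 1 new species (badger).
Greedy uses 3 transects.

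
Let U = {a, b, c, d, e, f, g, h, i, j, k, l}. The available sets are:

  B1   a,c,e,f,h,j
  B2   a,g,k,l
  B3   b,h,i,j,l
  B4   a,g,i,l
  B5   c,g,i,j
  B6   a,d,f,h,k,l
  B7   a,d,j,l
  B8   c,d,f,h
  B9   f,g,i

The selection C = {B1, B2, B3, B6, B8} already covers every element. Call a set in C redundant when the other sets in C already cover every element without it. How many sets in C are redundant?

Drop B1: e uncovered — not redundant.
Drop B2: g uncovered — not redundant.
Drop B3: b, i uncovered — not redundant.
Drop B6: the rest still cover every element — redundant.
Drop B8: the rest still cover every element — redundant.
2 redundant: B6, B8.

2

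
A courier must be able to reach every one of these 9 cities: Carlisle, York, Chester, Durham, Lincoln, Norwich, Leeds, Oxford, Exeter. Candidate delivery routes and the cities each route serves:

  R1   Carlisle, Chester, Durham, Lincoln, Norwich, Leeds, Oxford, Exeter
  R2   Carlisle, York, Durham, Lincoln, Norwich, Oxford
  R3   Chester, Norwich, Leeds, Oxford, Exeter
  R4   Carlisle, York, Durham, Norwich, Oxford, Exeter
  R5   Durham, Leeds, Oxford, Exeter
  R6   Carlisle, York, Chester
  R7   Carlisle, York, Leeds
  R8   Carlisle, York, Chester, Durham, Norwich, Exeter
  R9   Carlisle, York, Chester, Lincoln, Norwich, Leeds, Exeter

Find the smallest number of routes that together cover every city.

2

R1, R2 together cover {Carlisle, York, Chester, Durham, Lincoln, Norwich, Leeds, Oxford, Exeter} — every city.
No single route contains all 9 cities, so 2 is optimal.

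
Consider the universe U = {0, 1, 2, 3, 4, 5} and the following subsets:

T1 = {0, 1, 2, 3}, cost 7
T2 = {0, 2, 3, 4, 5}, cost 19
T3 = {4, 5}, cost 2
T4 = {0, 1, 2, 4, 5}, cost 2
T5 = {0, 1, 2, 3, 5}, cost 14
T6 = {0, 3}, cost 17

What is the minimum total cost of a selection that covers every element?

9

T1, T3 cover every element at cost 7 + 2 = 9.
Any cover uses at least 2 sets; among all covering selections none totals below 9.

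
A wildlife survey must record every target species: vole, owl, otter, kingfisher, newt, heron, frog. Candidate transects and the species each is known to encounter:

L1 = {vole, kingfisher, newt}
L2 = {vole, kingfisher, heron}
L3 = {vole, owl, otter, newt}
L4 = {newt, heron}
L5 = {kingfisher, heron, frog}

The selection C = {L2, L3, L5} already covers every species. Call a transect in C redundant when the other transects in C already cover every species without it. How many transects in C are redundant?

1

Drop L2: the rest still cover every species — redundant.
Drop L3: owl, otter, newt uncovered — not redundant.
Drop L5: frog uncovered — not redundant.
1 redundant: L2.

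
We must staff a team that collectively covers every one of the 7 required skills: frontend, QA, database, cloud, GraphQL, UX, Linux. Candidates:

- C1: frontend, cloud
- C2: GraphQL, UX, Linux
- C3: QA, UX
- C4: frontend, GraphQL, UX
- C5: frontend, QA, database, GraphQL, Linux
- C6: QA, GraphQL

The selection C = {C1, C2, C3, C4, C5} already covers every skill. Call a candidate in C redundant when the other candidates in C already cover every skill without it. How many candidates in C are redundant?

Drop C1: cloud uncovered — not redundant.
Drop C2: the rest still cover every skill — redundant.
Drop C3: the rest still cover every skill — redundant.
Drop C4: the rest still cover every skill — redundant.
Drop C5: database uncovered — not redundant.
3 redundant: C2, C3, C4.

3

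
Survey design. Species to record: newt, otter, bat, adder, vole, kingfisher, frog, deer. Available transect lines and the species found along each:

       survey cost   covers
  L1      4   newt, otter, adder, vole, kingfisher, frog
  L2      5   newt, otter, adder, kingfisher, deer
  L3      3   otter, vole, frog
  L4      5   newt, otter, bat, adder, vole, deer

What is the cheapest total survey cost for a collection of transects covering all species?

L1, L4 cover every species at survey cost 4 + 5 = 9.
Any cover uses at least 2 transects; among all covering selections none totals below 9.

9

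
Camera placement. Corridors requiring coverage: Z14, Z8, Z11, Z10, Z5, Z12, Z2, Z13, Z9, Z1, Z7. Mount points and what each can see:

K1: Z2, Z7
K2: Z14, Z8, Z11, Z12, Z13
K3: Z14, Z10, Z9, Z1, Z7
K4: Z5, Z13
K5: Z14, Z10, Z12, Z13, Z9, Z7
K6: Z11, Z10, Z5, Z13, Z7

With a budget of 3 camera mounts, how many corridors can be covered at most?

10

Choosing K1, K2, K3 covers {Z14, Z8, Z11, Z10, Z12, Z2, Z13, Z9, Z1, Z7} — 10 corridors.
No choice of 3 camera mounts does better; here Z5 is left uncovered.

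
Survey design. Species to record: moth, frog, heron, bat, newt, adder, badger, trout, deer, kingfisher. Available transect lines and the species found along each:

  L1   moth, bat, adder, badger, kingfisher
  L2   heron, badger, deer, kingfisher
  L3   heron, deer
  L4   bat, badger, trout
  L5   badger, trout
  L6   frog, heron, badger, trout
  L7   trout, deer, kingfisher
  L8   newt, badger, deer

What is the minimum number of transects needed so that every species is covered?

3

L1, L6, L8 together cover {moth, frog, heron, bat, newt, adder, badger, trout, deer, kingfisher} — every species.
No 2 of the 8 transects cover everything (all 28 pairs fall short), so 3 is minimum.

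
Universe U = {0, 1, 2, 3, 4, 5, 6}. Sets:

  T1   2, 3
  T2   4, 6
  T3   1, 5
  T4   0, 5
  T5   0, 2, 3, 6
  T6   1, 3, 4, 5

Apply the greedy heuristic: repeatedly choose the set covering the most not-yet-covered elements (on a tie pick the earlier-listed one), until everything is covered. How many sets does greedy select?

Pick 1: T5 covers 4 new elements (0, 2, 3, 6).
Pick 2: T6 covers 3 new elements (1, 4, 5).
Greedy uses 2 sets.

2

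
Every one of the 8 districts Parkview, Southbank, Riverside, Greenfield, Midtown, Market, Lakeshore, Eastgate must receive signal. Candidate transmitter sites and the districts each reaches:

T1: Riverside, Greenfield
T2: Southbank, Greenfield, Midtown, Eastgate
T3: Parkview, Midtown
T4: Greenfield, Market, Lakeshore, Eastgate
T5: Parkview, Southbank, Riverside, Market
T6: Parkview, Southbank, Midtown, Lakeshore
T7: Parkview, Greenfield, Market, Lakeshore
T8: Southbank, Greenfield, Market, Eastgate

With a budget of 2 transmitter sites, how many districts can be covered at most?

Choosing T2, T5 covers {Parkview, Southbank, Riverside, Greenfield, Midtown, Market, Eastgate} — 7 districts.
No choice of 2 transmitter sites does better; here Lakeshore is left uncovered.

7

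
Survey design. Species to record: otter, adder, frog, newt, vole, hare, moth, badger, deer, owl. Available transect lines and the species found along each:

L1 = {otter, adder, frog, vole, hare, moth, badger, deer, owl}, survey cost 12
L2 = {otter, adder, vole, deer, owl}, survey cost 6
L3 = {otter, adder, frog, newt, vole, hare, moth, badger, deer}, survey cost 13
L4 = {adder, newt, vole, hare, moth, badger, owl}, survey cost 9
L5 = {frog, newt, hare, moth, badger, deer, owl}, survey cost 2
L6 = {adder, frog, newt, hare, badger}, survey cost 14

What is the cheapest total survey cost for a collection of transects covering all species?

L2, L5 cover every species at survey cost 6 + 2 = 8.
Any cover uses at least 2 transects; among all covering selections none totals below 8.

8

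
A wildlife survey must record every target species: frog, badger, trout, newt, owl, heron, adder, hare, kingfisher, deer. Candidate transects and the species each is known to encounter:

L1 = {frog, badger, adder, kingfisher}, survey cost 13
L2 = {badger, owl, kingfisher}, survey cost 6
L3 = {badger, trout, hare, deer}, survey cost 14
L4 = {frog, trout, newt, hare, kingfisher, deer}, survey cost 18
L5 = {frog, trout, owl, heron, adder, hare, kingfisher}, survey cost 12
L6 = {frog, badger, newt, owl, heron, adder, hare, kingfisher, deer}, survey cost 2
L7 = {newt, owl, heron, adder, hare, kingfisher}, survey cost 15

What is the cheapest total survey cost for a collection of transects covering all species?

L5, L6 cover every species at survey cost 12 + 2 = 14.
Any cover uses at least 2 transects; among all covering selections none totals below 14.

14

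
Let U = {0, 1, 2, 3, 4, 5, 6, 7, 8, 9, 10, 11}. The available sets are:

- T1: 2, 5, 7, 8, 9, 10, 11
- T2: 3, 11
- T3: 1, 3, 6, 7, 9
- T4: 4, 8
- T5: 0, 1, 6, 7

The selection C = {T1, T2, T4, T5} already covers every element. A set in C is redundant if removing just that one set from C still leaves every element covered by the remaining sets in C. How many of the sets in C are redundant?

0

Drop T1: 2, 5, 9, 10 uncovered — not redundant.
Drop T2: 3 uncovered — not redundant.
Drop T4: 4 uncovered — not redundant.
Drop T5: 0, 1, 6 uncovered — not redundant.
None of the sets in C is redundant.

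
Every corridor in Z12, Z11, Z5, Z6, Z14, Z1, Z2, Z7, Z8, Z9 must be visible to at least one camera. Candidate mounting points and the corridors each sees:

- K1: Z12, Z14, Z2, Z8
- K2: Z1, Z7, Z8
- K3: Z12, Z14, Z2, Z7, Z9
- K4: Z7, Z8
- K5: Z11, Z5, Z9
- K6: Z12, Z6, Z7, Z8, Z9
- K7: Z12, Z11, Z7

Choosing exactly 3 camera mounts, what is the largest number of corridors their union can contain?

Choosing K1, K2, K5 covers {Z12, Z11, Z5, Z14, Z1, Z2, Z7, Z8, Z9} — 9 corridors.
No choice of 3 camera mounts does better; here Z6 is left uncovered.

9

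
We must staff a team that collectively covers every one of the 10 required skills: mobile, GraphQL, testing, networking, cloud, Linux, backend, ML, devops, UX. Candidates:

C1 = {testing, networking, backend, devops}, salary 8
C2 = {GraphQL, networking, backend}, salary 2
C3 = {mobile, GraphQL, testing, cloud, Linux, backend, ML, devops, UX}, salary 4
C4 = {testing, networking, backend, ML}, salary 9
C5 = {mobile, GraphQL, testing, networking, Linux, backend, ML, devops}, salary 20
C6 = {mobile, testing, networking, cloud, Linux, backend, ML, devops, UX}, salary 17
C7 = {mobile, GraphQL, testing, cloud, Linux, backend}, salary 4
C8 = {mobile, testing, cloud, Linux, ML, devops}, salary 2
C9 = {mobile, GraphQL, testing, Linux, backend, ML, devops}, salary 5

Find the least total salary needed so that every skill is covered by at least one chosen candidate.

6

C2, C3 cover every skill at salary 2 + 4 = 6.
Any cover uses at least 2 candidates; among all covering selections none totals below 6.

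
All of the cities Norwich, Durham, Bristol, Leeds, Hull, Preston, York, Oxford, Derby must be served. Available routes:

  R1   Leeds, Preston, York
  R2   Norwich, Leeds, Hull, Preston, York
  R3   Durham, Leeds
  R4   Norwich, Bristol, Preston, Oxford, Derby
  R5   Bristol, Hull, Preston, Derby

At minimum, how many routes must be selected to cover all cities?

3

R2, R3, R4 together cover {Norwich, Durham, Bristol, Leeds, Hull, Preston, York, Oxford, Derby} — every city.
No 2 of the 5 routes cover everything (all 10 pairs fall short), so 3 is minimum.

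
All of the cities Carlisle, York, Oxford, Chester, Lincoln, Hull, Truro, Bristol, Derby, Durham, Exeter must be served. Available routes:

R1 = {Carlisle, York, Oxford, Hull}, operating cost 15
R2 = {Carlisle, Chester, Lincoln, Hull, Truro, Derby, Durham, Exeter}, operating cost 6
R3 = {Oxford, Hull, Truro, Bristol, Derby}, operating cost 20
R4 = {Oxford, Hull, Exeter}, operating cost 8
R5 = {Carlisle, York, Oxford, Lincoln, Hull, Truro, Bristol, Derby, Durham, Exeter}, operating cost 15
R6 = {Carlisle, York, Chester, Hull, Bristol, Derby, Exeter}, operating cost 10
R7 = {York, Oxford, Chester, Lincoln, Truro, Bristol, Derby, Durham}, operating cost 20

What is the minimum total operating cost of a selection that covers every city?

21

R2, R5 cover every city at operating cost 6 + 15 = 21.
Any cover uses at least 2 routes; among all covering selections none totals below 21.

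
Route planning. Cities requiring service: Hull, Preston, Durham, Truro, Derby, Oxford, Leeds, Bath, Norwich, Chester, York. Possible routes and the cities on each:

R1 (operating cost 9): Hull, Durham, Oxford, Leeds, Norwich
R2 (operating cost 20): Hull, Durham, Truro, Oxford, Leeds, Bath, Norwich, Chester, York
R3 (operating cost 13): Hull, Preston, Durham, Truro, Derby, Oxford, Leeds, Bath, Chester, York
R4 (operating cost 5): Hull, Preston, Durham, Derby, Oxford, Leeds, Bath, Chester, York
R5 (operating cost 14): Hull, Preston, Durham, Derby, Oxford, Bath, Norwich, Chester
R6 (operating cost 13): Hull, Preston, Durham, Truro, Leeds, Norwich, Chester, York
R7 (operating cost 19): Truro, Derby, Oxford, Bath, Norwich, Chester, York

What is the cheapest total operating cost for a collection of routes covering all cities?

18

R4, R6 cover every city at operating cost 5 + 13 = 18.
Any cover uses at least 2 routes; among all covering selections none totals below 18.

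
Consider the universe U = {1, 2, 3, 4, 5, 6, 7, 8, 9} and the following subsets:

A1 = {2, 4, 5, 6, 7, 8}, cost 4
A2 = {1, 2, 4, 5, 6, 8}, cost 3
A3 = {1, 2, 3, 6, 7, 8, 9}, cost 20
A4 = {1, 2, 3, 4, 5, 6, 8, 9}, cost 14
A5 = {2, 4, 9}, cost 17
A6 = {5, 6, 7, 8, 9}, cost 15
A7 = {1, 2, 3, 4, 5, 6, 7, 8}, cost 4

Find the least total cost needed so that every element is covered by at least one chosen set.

18

A1, A4 cover every element at cost 4 + 14 = 18.
Any cover uses at least 2 sets; among all covering selections none totals below 18.
Greedy by coverage-per-cost would pick A2, A7, A4 for 21 — worse than the optimum 18.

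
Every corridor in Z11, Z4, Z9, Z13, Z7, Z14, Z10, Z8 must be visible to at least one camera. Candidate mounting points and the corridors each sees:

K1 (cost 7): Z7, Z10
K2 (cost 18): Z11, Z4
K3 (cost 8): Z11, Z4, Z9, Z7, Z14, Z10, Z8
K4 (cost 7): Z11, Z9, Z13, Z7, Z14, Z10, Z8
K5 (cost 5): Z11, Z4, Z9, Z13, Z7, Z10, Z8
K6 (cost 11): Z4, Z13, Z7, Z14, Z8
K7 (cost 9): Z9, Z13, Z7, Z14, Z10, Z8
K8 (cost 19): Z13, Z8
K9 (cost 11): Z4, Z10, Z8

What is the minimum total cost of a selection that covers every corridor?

K4, K5 cover every corridor at cost 7 + 5 = 12.
Any cover uses at least 2 camera mounts; among all covering selections none totals below 12.

12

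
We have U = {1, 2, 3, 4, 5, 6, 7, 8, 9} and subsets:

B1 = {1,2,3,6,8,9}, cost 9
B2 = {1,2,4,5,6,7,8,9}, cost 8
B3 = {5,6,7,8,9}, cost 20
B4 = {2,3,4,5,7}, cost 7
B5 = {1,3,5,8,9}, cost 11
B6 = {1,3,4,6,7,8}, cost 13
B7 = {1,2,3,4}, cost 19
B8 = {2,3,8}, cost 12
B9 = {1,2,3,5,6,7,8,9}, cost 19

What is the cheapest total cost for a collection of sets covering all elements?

15

B2, B4 cover every element at cost 8 + 7 = 15.
Any cover uses at least 2 sets; among all covering selections none totals below 15.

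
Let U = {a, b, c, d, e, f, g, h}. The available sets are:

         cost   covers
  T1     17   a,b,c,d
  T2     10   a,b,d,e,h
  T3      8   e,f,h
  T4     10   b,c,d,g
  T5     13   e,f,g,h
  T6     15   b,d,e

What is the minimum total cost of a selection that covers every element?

28

T2, T3, T4 cover every element at cost 10 + 8 + 10 = 28.
Any cover uses at least 2 sets; among all covering selections none totals below 28.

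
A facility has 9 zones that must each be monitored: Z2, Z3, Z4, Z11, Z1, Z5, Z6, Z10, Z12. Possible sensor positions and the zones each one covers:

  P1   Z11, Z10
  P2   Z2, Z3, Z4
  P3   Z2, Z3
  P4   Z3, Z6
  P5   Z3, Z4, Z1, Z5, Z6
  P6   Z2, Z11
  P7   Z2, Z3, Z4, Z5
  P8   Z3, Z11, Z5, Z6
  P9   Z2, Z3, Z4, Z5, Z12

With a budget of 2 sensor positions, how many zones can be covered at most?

Choosing P1, P5 covers {Z3, Z4, Z11, Z1, Z5, Z6, Z10} — 7 zones.
No choice of 2 sensor positions does better; here Z2, Z12 are left uncovered.

7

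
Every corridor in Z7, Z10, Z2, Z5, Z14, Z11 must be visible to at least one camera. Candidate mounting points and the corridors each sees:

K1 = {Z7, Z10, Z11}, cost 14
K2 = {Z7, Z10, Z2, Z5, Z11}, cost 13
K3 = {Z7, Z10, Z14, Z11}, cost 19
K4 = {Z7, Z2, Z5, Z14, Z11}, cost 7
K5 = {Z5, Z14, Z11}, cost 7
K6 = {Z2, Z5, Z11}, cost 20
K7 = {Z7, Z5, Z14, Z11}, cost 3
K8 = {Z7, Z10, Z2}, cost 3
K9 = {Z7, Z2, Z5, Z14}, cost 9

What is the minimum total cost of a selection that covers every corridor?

6

K7, K8 cover every corridor at cost 3 + 3 = 6.
Any cover uses at least 2 camera mounts; among all covering selections none totals below 6.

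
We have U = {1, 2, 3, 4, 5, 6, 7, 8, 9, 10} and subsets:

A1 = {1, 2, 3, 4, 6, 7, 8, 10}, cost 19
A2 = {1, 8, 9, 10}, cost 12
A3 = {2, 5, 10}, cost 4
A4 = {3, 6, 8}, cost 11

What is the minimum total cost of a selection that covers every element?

35

A1, A2, A3 cover every element at cost 19 + 12 + 4 = 35.
Any cover uses at least 3 sets; among all covering selections none totals below 35.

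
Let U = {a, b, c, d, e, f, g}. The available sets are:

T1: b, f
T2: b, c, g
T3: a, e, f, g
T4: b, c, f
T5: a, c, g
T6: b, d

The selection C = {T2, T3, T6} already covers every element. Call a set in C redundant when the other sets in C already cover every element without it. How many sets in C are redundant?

Drop T2: c uncovered — not redundant.
Drop T3: a, e, f uncovered — not redundant.
Drop T6: d uncovered — not redundant.
None of the sets in C is redundant.

0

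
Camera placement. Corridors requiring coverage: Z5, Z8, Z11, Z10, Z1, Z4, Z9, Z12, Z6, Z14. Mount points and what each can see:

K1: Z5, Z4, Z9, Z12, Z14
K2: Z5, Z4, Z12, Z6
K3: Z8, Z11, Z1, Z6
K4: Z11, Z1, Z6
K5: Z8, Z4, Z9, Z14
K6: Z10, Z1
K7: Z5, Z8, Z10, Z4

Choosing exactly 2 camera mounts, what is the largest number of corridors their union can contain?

9

Choosing K1, K3 covers {Z5, Z8, Z11, Z1, Z4, Z9, Z12, Z6, Z14} — 9 corridors.
No choice of 2 camera mounts does better; here Z10 is left uncovered.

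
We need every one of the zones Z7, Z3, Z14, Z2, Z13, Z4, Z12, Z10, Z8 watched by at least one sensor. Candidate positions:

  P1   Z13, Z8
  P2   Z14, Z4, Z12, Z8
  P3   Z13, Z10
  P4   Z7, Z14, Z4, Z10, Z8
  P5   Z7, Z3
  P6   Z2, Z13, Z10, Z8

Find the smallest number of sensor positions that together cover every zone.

P2, P5, P6 together cover {Z7, Z3, Z14, Z2, Z13, Z4, Z12, Z10, Z8} — every zone.
No 2 of the 6 sensor positions cover everything (all 15 pairs fall short), so 3 is minimum.
Greedy (largest uncovered first) would take P4, P6, P2, P5 — 4 sensor positions — but 3 suffice.

3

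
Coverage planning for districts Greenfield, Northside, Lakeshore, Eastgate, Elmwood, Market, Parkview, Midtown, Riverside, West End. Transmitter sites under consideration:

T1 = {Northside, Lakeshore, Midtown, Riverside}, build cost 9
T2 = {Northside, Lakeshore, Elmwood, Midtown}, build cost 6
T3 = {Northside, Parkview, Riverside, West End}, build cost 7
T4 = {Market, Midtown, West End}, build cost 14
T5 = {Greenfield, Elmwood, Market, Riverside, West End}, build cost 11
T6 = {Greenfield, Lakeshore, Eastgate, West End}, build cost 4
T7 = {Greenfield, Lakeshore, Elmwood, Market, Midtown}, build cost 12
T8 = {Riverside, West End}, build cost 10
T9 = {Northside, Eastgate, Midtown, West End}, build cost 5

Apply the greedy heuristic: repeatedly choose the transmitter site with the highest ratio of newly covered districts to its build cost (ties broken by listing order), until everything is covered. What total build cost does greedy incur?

Pick 1: T6 adds 4 new (Greenfield, Lakeshore, Eastgate, West End) at build cost 4 (ratio 4/4).
Pick 2: T2 adds 3 new (Northside, Elmwood, Midtown) at build cost 6 (ratio 3/6).
Pick 3: T3 adds 2 new (Parkview, Riverside) at build cost 7 (ratio 2/7).
Pick 4: T5 adds 1 new (Market) at build cost 11 (ratio 1/11).
Greedy total build cost: 4 + 6 + 7 + 11 = 28. (The true optimum is 23, so greedy overshoots here.)

28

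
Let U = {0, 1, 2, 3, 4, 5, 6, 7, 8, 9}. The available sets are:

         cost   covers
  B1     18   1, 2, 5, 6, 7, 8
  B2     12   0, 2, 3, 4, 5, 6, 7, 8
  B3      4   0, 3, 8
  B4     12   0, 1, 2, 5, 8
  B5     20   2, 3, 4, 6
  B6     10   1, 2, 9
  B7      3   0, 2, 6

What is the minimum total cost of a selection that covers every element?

B2, B6 cover every element at cost 12 + 10 = 22.
Any cover uses at least 2 sets; among all covering selections none totals below 22.

22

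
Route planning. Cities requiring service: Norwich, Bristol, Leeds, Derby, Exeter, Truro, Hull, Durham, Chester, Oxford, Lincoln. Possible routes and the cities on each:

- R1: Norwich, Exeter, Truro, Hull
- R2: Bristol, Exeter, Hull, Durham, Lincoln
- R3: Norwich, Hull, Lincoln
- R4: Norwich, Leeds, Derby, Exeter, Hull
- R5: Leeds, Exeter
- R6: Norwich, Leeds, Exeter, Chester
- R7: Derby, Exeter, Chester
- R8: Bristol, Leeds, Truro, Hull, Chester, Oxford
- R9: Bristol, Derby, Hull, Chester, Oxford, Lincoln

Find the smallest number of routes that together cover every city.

R2, R4, R8 together cover {Norwich, Bristol, Leeds, Derby, Exeter, Truro, Hull, Durham, Chester, Oxford, Lincoln} — every city.
No 2 of the 9 routes cover everything (all 36 pairs fall short), so 3 is minimum.

3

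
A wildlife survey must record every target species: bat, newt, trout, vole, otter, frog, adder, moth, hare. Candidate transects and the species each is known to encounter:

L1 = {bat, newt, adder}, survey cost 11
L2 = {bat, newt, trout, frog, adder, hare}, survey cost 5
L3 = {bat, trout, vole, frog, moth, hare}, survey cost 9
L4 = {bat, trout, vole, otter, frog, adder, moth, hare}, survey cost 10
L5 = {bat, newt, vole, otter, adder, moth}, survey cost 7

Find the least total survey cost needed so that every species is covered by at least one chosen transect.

12

L2, L5 cover every species at survey cost 5 + 7 = 12.
Any cover uses at least 2 transects; among all covering selections none totals below 12.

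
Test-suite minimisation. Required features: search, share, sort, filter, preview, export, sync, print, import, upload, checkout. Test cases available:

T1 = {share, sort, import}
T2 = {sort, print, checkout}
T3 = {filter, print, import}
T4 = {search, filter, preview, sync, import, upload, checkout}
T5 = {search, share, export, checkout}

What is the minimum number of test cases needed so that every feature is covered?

T2, T4, T5 together cover {search, share, sort, filter, preview, export, sync, print, import, upload, checkout} — every feature.
No 2 of the 5 test cases cover everything (all 10 pairs fall short), so 3 is minimum.

3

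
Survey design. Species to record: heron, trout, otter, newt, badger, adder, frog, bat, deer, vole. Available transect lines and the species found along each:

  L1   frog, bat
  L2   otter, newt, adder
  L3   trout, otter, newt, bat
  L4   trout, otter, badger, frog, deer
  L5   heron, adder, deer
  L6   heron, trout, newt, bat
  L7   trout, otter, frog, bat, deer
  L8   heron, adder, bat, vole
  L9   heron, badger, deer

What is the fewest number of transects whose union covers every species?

L2, L4, L8 together cover {heron, trout, otter, newt, badger, adder, frog, bat, deer, vole} — every species.
No 2 of the 9 transects cover everything (all 36 pairs fall short), so 3 is minimum.

3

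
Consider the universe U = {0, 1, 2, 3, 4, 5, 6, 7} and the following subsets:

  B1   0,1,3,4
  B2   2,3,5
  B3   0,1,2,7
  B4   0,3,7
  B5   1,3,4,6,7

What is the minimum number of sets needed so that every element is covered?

B1, B2, B5 together cover {0, 1, 2, 3, 4, 5, 6, 7} — every element.
No 2 of the 5 sets cover everything (all 10 pairs fall short), so 3 is minimum.

3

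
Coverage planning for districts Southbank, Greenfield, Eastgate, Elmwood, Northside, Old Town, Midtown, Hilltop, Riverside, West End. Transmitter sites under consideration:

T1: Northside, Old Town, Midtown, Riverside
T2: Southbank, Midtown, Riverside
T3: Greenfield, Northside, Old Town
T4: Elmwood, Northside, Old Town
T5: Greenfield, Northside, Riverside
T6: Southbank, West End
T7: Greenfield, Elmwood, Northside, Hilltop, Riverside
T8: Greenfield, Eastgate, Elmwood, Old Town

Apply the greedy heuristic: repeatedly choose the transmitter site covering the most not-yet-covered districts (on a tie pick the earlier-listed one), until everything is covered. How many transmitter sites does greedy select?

Pick 1: T7 covers 5 new districts (Greenfield, Elmwood, Northside, Hilltop, Riverside).
Pick 2: T1 covers 2 new districts (Old Town, Midtown).
Pick 3: T6 covers 2 new districts (Southbank, West End).
Pick 4: T8 covers 1 new districts (Eastgate).
Greedy uses 4 transmitter sites.

4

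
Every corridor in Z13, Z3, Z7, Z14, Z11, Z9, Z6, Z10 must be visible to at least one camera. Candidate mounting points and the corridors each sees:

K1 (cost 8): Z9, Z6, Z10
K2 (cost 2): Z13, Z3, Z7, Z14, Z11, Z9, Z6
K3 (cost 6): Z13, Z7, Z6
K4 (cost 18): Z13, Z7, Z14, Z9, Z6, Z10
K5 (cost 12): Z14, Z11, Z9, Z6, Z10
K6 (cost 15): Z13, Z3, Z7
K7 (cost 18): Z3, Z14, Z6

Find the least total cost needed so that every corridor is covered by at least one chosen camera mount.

K1, K2 cover every corridor at cost 8 + 2 = 10.
Any cover uses at least 2 camera mounts; among all covering selections none totals below 10.

10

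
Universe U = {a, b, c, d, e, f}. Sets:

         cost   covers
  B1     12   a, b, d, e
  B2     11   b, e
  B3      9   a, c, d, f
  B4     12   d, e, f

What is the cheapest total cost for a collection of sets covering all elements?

B2, B3 cover every element at cost 11 + 9 = 20.
Any cover uses at least 2 sets; among all covering selections none totals below 20.

20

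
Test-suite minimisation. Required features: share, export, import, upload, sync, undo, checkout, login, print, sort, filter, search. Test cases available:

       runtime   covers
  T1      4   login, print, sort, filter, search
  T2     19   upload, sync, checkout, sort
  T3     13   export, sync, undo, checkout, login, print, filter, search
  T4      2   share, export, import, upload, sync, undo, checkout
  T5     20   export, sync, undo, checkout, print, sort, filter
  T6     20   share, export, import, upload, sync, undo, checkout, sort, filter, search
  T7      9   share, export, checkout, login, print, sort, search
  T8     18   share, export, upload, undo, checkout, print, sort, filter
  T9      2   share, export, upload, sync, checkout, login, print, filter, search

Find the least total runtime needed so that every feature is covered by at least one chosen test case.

6

T1, T4 cover every feature at runtime 4 + 2 = 6.
Any cover uses at least 2 test cases; among all covering selections none totals below 6.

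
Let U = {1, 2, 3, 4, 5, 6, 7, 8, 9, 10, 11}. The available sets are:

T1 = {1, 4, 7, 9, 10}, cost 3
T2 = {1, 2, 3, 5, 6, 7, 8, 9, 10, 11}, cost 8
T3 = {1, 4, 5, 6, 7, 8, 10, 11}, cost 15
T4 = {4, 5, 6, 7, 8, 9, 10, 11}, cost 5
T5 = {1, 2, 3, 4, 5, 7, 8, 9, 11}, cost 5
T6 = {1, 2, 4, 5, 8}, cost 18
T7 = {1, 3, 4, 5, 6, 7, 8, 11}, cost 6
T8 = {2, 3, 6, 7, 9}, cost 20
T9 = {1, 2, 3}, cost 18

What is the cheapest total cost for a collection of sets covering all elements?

T4, T5 cover every element at cost 5 + 5 = 10.
Any cover uses at least 2 sets; among all covering selections none totals below 10.

10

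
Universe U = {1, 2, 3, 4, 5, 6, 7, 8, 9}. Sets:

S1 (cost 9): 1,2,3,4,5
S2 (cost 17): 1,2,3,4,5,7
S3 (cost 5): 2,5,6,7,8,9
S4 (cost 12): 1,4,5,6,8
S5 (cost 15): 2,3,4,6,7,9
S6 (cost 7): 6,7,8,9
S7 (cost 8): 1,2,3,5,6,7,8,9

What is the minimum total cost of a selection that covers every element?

14

S1, S3 cover every element at cost 9 + 5 = 14.
Any cover uses at least 2 sets; among all covering selections none totals below 14.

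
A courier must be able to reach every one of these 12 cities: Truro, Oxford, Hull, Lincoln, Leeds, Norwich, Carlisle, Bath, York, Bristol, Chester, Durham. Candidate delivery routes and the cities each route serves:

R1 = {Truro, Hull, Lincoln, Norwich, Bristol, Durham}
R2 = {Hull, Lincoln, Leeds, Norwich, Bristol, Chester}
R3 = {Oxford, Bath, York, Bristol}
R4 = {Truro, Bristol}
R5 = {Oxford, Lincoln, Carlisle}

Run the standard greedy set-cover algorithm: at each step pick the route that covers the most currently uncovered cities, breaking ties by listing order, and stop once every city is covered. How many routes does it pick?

4

Pick 1: R1 covers 6 new cities (Truro, Hull, Lincoln, Norwich, Bristol, Durham).
Pick 2: R3 covers 3 new cities (Oxford, Bath, York).
Pick 3: R2 covers 2 new cities (Leeds, Chester).
Pick 4: R5 covers 1 new cities (Carlisle).
Greedy uses 4 routes.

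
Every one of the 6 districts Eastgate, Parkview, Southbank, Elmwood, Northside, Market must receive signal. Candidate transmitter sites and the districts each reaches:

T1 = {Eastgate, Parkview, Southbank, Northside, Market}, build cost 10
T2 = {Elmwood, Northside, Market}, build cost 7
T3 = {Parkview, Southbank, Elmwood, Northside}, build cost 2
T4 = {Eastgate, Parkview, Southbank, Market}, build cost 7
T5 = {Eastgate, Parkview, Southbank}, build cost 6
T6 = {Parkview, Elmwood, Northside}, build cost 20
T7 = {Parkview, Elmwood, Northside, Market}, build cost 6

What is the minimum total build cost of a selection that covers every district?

T3, T4 cover every district at build cost 2 + 7 = 9.
Any cover uses at least 2 transmitter sites; among all covering selections none totals below 9.

9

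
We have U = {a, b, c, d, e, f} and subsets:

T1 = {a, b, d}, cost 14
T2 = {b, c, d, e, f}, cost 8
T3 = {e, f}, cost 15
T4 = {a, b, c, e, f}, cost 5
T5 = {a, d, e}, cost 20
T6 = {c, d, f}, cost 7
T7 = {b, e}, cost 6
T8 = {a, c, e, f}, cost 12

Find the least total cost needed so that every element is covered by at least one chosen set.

T4, T6 cover every element at cost 5 + 7 = 12.
Any cover uses at least 2 sets; among all covering selections none totals below 12.

12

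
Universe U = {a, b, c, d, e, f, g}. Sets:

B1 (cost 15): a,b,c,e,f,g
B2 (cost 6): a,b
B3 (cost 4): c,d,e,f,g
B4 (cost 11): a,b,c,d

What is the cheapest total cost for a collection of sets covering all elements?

B2, B3 cover every element at cost 6 + 4 = 10.
Any cover uses at least 2 sets; among all covering selections none totals below 10.

10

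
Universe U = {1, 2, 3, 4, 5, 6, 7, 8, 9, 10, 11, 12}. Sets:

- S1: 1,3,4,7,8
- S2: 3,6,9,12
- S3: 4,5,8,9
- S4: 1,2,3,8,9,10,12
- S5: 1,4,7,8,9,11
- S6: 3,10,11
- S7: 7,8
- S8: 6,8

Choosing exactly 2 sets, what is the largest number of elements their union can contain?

10

Choosing S4, S5 covers {1, 2, 3, 4, 7, 8, 9, 10, 11, 12} — 10 elements.
No choice of 2 sets does better; here 5, 6 are left uncovered.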